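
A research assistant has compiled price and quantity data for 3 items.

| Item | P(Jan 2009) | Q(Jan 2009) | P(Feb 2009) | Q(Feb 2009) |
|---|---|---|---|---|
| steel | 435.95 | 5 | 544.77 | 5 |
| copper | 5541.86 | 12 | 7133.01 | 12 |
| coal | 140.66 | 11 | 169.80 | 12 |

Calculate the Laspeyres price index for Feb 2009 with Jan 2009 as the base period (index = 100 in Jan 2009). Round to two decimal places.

128.42

Laspeyres price index uses base-period quantities as weights.
ΣP(Feb 2009)·Q(Jan 2009) = 544.77×5 + 7133.01×12 + 169.80×11 = 2723.85 + 85596.12 + 1867.8 = 90187.77
ΣP(Jan 2009)·Q(Jan 2009) = 435.95×5 + 5541.86×12 + 140.66×11 = 2179.75 + 66502.32 + 1547.26 = 70229.33
Index = 90187.77 / 70229.33 × 100 = 128.4190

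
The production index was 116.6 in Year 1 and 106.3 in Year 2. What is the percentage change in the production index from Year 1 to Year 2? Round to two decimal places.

-8.83%

Change = (106.3 − 116.6) / 116.6 × 100
       = -10.3 / 116.6 × 100 = -8.8336%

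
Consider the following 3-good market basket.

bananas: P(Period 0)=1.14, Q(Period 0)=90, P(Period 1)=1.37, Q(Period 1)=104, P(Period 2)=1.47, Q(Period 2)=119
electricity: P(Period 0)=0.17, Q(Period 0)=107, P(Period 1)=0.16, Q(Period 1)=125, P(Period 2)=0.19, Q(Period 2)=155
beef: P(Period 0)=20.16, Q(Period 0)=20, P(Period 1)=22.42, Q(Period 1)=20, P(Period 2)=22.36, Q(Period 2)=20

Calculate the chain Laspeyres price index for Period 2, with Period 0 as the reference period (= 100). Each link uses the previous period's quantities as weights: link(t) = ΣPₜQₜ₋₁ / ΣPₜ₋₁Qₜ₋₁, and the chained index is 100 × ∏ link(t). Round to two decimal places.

114.75

Link Period 0→Period 1:
ΣP(Period 1)Q(Period 0) = 1.37×90 + 0.16×107 + 22.42×20 = 123.3 + 17.12 + 448.4 = 588.82
ΣP(Period 0)Q(Period 0) = 1.14×90 + 0.17×107 + 20.16×20 = 102.6 + 18.19 + 403.2 = 523.99
link = 588.82/523.99 = 1.123724
Link Period 1→Period 2:
ΣP(Period 2)Q(Period 1) = 1.47×104 + 0.19×125 + 22.36×20 = 152.88 + 23.75 + 447.2 = 623.83
ΣP(Period 1)Q(Period 1) = 1.37×104 + 0.16×125 + 22.42×20 = 142.48 + 20 + 448.4 = 610.88
link = 623.83/610.88 = 1.021199
Chained index = 100 × 1.123724 × 1.021199 = 114.7545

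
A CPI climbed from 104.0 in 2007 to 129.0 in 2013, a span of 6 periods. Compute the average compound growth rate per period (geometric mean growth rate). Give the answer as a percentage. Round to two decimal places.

3.66%

Growth factor = (129.0/104.0)^(1/6) = (1.240385)^(1/6) = 1.036556
Growth rate = 1.036556 − 1 = 0.036556 = 3.6556%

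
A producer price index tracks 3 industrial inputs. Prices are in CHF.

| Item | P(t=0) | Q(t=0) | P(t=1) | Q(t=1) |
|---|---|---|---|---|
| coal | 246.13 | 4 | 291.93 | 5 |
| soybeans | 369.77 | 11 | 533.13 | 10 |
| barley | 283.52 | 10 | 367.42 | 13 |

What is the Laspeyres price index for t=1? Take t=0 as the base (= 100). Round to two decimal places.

Laspeyres price index uses base-period quantities as weights.
ΣP(t=1)·Q(t=0) = 291.93×4 + 533.13×11 + 367.42×10 = 1167.72 + 5864.43 + 3674.2 = 10706.35
ΣP(t=0)·Q(t=0) = 246.13×4 + 369.77×11 + 283.52×10 = 984.52 + 4067.47 + 2835.2 = 7887.19
Index = 10706.35 / 7887.19 × 100 = 135.7435

135.74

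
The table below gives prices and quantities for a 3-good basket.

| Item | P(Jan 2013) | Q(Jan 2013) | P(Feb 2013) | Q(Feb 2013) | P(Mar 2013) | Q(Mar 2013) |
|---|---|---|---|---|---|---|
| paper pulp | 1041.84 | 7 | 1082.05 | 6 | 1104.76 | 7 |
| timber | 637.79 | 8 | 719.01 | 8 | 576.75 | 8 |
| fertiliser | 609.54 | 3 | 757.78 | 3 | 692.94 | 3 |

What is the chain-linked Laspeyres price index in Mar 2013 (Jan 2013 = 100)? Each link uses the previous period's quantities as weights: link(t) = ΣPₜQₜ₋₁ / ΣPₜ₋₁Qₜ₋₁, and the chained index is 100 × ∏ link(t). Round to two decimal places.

Link Jan 2013→Feb 2013:
ΣP(Feb 2013)Q(Jan 2013) = 1082.05×7 + 719.01×8 + 757.78×3 = 7574.35 + 5752.08 + 2273.34 = 15599.77
ΣP(Jan 2013)Q(Jan 2013) = 1041.84×7 + 637.79×8 + 609.54×3 = 7292.88 + 5102.32 + 1828.62 = 14223.82
link = 15599.77/14223.82 = 1.096736
Link Feb 2013→Mar 2013:
ΣP(Mar 2013)Q(Feb 2013) = 1104.76×6 + 576.75×8 + 692.94×3 = 6628.56 + 4614 + 2078.82 = 13321.38
ΣP(Feb 2013)Q(Feb 2013) = 1082.05×6 + 719.01×8 + 757.78×3 = 6492.3 + 5752.08 + 2273.34 = 14517.72
link = 13321.38/14517.72 = 0.917594
Chained index = 100 × 1.096736 × 0.917594 = 100.6359

100.64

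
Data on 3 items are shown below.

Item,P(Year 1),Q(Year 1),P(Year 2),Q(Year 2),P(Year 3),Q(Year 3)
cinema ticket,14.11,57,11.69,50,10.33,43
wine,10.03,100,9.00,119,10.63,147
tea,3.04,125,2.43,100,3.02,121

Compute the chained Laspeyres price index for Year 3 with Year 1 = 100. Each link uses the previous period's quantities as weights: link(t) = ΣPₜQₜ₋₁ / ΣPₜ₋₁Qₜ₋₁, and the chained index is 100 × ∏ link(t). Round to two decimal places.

93.83

Link Year 1→Year 2:
ΣP(Year 2)Q(Year 1) = 11.69×57 + 9.00×100 + 2.43×125 = 666.33 + 900 + 303.75 = 1870.08
ΣP(Year 1)Q(Year 1) = 14.11×57 + 10.03×100 + 3.04×125 = 804.27 + 1003 + 380 = 2187.27
link = 1870.08/2187.27 = 0.854984
Link Year 2→Year 3:
ΣP(Year 3)Q(Year 2) = 10.33×50 + 10.63×119 + 3.02×100 = 516.5 + 1264.97 + 302 = 2083.47
ΣP(Year 2)Q(Year 2) = 11.69×50 + 9.00×119 + 2.43×100 = 584.5 + 1071 + 243 = 1898.5
link = 2083.47/1898.5 = 1.097430
Chained index = 100 × 0.854984 × 1.097430 = 93.8284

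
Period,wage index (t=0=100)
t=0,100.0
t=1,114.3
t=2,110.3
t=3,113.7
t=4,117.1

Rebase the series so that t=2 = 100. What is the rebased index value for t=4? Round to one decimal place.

Rebased(t=4) = 117.1 / 110.3 × 100 = 106.1650

106.2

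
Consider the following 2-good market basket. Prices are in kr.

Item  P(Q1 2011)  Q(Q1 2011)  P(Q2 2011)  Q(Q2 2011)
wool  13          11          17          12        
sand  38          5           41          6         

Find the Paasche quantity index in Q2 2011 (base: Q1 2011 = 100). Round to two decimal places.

Paasche quantity index uses current-period prices as weights.
ΣP(Q2 2011)·Q(Q2 2011) = 17×12 + 41×6 = 204 + 246 = 450
ΣP(Q2 2011)·Q(Q1 2011) = 17×11 + 41×5 = 187 + 205 = 392
Index = 450 / 392 × 100 = 114.7959

114.80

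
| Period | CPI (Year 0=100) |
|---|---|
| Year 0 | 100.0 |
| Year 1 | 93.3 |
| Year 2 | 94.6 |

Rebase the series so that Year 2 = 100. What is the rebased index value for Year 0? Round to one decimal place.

105.7

Rebased(Year 0) = 100.0 / 94.6 × 100 = 105.7082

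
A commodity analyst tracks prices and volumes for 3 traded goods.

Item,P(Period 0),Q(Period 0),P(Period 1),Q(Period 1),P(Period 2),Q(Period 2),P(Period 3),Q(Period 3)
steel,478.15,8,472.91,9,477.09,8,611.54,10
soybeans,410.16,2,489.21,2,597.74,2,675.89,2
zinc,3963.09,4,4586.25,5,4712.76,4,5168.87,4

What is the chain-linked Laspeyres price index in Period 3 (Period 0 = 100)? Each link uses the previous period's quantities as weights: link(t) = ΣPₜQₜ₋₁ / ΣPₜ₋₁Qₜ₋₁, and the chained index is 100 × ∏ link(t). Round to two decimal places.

131.17

Link Period 0→Period 1:
ΣP(Period 1)Q(Period 0) = 472.91×8 + 489.21×2 + 4586.25×4 = 3783.28 + 978.42 + 18345 = 23106.7
ΣP(Period 0)Q(Period 0) = 478.15×8 + 410.16×2 + 3963.09×4 = 3825.2 + 820.32 + 15852.36 = 20497.88
link = 23106.7/20497.88 = 1.127273
Link Period 1→Period 2:
ΣP(Period 2)Q(Period 1) = 477.09×9 + 597.74×2 + 4712.76×5 = 4293.81 + 1195.48 + 23563.8 = 29053.09
ΣP(Period 1)Q(Period 1) = 472.91×9 + 489.21×2 + 4586.25×5 = 4256.19 + 978.42 + 22931.25 = 28165.86
link = 29053.09/28165.86 = 1.031500
Link Period 2→Period 3:
ΣP(Period 3)Q(Period 2) = 611.54×8 + 675.89×2 + 5168.87×4 = 4892.32 + 1351.78 + 20675.48 = 26919.58
ΣP(Period 2)Q(Period 2) = 477.09×8 + 597.74×2 + 4712.76×4 = 3816.72 + 1195.48 + 18851.04 = 23863.24
link = 26919.58/23863.24 = 1.128077
Chained index = 100 × 1.127273 × 1.031500 × 1.128077 = 131.1708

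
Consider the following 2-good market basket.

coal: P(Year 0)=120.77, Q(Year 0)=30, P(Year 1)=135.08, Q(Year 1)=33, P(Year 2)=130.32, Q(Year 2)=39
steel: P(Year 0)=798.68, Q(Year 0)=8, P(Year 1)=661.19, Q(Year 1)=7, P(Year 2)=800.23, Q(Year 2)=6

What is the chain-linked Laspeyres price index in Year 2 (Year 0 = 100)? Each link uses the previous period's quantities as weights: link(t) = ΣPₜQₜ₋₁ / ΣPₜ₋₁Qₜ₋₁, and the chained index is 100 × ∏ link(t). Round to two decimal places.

Link Year 0→Year 1:
ΣP(Year 1)Q(Year 0) = 135.08×30 + 661.19×8 = 4052.4 + 5289.52 = 9341.92
ΣP(Year 0)Q(Year 0) = 120.77×30 + 798.68×8 = 3623.1 + 6389.44 = 10012.54
link = 9341.92/10012.54 = 0.933022
Link Year 1→Year 2:
ΣP(Year 2)Q(Year 1) = 130.32×33 + 800.23×7 = 4300.56 + 5601.61 = 9902.17
ΣP(Year 1)Q(Year 1) = 135.08×33 + 661.19×7 = 4457.64 + 4628.33 = 9085.97
link = 9902.17/9085.97 = 1.089831
Chained index = 100 × 0.933022 × 1.089831 = 101.6836

101.68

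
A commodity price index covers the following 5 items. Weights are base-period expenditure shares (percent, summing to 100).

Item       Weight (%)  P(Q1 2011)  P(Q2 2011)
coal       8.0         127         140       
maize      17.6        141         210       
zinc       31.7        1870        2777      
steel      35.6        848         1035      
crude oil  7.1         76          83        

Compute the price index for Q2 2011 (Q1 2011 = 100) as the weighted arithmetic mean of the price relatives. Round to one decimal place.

coal: 8.0 × (140/127) = 8.0 × 1.102362 = 8.8189
maize: 17.6 × (210/141) = 17.6 × 1.489362 = 26.2128
zinc: 31.7 × (2777/1870) = 31.7 × 1.485027 = 47.0753
steel: 35.6 × (1035/848) = 35.6 × 1.220519 = 43.4505
crude oil: 7.1 × (83/76) = 7.1 × 1.092105 = 7.7539
Index = Σ wᵢ·(p₁ᵢ/p₀ᵢ) = 8.8189 + 26.2128 + 47.0753 + 43.4505 + 7.7539 = 133.3114

133.3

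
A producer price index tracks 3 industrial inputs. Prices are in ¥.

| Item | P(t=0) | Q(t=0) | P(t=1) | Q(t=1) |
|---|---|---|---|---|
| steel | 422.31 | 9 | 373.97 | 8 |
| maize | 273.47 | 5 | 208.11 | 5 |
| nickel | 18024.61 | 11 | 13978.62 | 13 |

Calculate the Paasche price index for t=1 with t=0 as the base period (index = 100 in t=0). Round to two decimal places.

77.70

Paasche price index uses current-period quantities as weights.
ΣP(t=1)·Q(t=1) = 373.97×8 + 208.11×5 + 13978.62×13 = 2991.76 + 1040.55 + 181722.06 = 185754.37
ΣP(t=0)·Q(t=1) = 422.31×8 + 273.47×5 + 18024.61×13 = 3378.48 + 1367.35 + 234319.93 = 239065.76
Index = 185754.37 / 239065.76 × 100 = 77.7001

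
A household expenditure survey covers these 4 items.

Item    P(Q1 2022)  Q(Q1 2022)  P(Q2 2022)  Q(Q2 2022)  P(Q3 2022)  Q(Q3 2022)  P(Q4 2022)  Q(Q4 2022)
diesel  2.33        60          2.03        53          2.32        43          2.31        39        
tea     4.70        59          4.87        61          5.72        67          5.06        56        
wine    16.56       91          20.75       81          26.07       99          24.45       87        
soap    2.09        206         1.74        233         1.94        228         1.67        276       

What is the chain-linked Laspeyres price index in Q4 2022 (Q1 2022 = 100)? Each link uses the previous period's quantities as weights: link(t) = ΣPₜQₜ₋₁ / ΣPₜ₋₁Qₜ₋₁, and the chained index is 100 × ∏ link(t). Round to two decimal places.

127.01

Link Q1 2022→Q2 2022:
ΣP(Q2 2022)Q(Q1 2022) = 2.03×60 + 4.87×59 + 20.75×91 + 1.74×206 = 121.8 + 287.33 + 1888.25 + 358.44 = 2655.82
ΣP(Q1 2022)Q(Q1 2022) = 2.33×60 + 4.70×59 + 16.56×91 + 2.09×206 = 139.8 + 277.3 + 1506.96 + 430.54 = 2354.6
link = 2655.82/2354.6 = 1.127928
Link Q2 2022→Q3 2022:
ΣP(Q3 2022)Q(Q2 2022) = 2.32×53 + 5.72×61 + 26.07×81 + 1.94×233 = 122.96 + 348.92 + 2111.67 + 452.02 = 3035.57
ΣP(Q2 2022)Q(Q2 2022) = 2.03×53 + 4.87×61 + 20.75×81 + 1.74×233 = 107.59 + 297.07 + 1680.75 + 405.42 = 2490.83
link = 3035.57/2490.83 = 1.218698
Link Q3 2022→Q4 2022:
ΣP(Q4 2022)Q(Q3 2022) = 2.31×43 + 5.06×67 + 24.45×99 + 1.67×228 = 99.33 + 339.02 + 2420.55 + 380.76 = 3239.66
ΣP(Q3 2022)Q(Q3 2022) = 2.32×43 + 5.72×67 + 26.07×99 + 1.94×228 = 99.76 + 383.24 + 2580.93 + 442.32 = 3506.25
link = 3239.66/3506.25 = 0.923967
Chained index = 100 × 1.127928 × 1.218698 × 0.923967 = 127.0089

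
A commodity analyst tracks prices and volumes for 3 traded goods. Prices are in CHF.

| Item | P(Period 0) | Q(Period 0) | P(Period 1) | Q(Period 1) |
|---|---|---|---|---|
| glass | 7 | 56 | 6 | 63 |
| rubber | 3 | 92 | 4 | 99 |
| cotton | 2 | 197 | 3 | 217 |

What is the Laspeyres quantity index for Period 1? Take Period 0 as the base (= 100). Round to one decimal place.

110.4

Laspeyres quantity index uses base-period prices as weights.
ΣP(Period 0)·Q(Period 1) = 7×63 + 3×99 + 2×217 = 441 + 297 + 434 = 1172
ΣP(Period 0)·Q(Period 0) = 7×56 + 3×92 + 2×197 = 392 + 276 + 394 = 1062
Index = 1172 / 1062 × 100 = 110.3578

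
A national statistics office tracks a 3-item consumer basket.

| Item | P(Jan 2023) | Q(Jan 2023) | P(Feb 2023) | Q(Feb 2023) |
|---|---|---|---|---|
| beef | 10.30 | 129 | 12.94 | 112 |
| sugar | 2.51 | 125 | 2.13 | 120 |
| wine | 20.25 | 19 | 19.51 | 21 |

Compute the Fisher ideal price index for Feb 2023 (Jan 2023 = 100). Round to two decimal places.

Laspeyres component (base-period weights):
ΣP(Feb 2023)Q(Jan 2023) = 12.94×129 + 2.13×125 + 19.51×19 = 1669.26 + 266.25 + 370.69 = 2306.2
ΣP(Jan 2023)Q(Jan 2023) = 10.30×129 + 2.51×125 + 20.25×19 = 1328.7 + 313.75 + 384.75 = 2027.2
L = 2306.2 / 2027.2 × 100 = 113.7628
Paasche component (current-period weights):
ΣP(Feb 2023)Q(Feb 2023) = 12.94×112 + 2.13×120 + 19.51×21 = 1449.28 + 255.6 + 409.71 = 2114.59
ΣP(Jan 2023)Q(Feb 2023) = 10.30×112 + 2.51×120 + 20.25×21 = 1153.6 + 301.2 + 425.25 = 1880.05
P = 2114.59 / 1880.05 × 100 = 112.4752
Fisher = √(L × P) = √(113.7628 × 112.4752) = 113.1172

113.12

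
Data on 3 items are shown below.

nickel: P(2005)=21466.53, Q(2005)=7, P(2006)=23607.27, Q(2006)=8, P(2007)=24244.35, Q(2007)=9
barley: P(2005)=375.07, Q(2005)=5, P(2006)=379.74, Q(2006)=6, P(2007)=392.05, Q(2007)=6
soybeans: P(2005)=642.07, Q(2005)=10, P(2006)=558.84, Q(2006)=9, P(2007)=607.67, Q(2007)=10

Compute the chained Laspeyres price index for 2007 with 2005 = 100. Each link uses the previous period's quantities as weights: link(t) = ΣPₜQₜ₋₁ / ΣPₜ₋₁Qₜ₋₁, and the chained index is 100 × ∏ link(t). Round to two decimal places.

112.06

Link 2005→2006:
ΣP(2006)Q(2005) = 23607.27×7 + 379.74×5 + 558.84×10 = 165250.89 + 1898.7 + 5588.4 = 172737.99
ΣP(2005)Q(2005) = 21466.53×7 + 375.07×5 + 642.07×10 = 150265.71 + 1875.35 + 6420.7 = 158561.76
link = 172737.99/158561.76 = 1.089405
Link 2006→2007:
ΣP(2007)Q(2006) = 24244.35×8 + 392.05×6 + 607.67×9 = 193954.8 + 2352.3 + 5469.03 = 201776.13
ΣP(2006)Q(2006) = 23607.27×8 + 379.74×6 + 558.84×9 = 188858.16 + 2278.44 + 5029.56 = 196166.16
link = 201776.13/196166.16 = 1.028598
Chained index = 100 × 1.089405 × 1.028598 = 112.0560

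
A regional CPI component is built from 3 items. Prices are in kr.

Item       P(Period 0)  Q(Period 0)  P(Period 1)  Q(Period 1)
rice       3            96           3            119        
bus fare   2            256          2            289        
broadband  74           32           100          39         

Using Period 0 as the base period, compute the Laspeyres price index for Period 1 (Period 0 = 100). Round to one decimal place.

126.3

Laspeyres price index uses base-period quantities as weights.
ΣP(Period 1)·Q(Period 0) = 3×96 + 2×256 + 100×32 = 288 + 512 + 3200 = 4000
ΣP(Period 0)·Q(Period 0) = 3×96 + 2×256 + 74×32 = 288 + 512 + 2368 = 3168
Index = 4000 / 3168 × 100 = 126.2626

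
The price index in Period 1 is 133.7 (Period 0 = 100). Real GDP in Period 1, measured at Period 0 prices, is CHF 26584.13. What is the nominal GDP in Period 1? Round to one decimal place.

35543.0

Nominal = Real × (Index/100) = 26584.13 × (133.7/100)
        = 26584.13 × 1.337 = 35542.9818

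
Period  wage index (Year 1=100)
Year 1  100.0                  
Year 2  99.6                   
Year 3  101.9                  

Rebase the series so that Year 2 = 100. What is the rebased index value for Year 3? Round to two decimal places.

102.31

Rebased(Year 3) = 101.9 / 99.6 × 100 = 102.3092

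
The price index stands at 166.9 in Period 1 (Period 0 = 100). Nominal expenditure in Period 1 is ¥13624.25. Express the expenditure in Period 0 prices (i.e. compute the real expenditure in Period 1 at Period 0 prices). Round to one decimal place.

Real = Nominal ÷ (Index/100) = 13624.25 ÷ (166.9/100)
     = 13624.25 ÷ 1.669 = 8163.1216

8163.1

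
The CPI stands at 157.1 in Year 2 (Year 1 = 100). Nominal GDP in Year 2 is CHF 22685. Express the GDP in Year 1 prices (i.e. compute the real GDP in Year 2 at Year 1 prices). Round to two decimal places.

Real = Nominal ÷ (Index/100) = 22685 ÷ (157.1/100)
     = 22685 ÷ 1.571 = 14439.8472

14439.85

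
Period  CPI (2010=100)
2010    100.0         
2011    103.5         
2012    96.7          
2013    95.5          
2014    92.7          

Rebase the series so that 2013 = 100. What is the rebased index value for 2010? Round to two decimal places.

Rebased(2010) = 100.0 / 95.5 × 100 = 104.7120

104.71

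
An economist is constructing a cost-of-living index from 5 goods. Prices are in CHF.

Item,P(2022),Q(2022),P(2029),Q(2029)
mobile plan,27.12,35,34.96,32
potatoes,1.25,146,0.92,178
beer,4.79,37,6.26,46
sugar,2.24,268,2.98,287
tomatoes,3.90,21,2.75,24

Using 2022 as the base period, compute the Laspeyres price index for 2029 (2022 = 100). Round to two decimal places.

Laspeyres price index uses base-period quantities as weights.
ΣP(2029)·Q(2022) = 34.96×35 + 0.92×146 + 6.26×37 + 2.98×268 + 2.75×21 = 1223.6 + 134.32 + 231.62 + 798.64 + 57.75 = 2445.93
ΣP(2022)·Q(2022) = 27.12×35 + 1.25×146 + 4.79×37 + 2.24×268 + 3.90×21 = 949.2 + 182.5 + 177.23 + 600.32 + 81.9 = 1991.15
Index = 2445.93 / 1991.15 × 100 = 122.8401

122.84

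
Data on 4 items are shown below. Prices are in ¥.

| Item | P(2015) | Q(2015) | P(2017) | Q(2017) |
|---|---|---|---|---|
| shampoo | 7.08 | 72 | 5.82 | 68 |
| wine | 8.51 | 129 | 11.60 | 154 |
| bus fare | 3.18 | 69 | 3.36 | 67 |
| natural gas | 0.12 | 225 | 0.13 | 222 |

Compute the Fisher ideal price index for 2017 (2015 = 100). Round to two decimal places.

Laspeyres component (base-period weights):
ΣP(2017)Q(2015) = 5.82×72 + 11.60×129 + 3.36×69 + 0.13×225 = 419.04 + 1496.4 + 231.84 + 29.25 = 2176.53
ΣP(2015)Q(2015) = 7.08×72 + 8.51×129 + 3.18×69 + 0.12×225 = 509.76 + 1097.79 + 219.42 + 27 = 1853.97
L = 2176.53 / 1853.97 × 100 = 117.3983
Paasche component (current-period weights):
ΣP(2017)Q(2017) = 5.82×68 + 11.60×154 + 3.36×67 + 0.13×222 = 395.76 + 1786.4 + 225.12 + 28.86 = 2436.14
ΣP(2015)Q(2017) = 7.08×68 + 8.51×154 + 3.18×67 + 0.12×222 = 481.44 + 1310.54 + 213.06 + 26.64 = 2031.68
P = 2436.14 / 2031.68 × 100 = 119.9077
Fisher = √(L × P) = √(117.3983 × 119.9077) = 118.6464

118.65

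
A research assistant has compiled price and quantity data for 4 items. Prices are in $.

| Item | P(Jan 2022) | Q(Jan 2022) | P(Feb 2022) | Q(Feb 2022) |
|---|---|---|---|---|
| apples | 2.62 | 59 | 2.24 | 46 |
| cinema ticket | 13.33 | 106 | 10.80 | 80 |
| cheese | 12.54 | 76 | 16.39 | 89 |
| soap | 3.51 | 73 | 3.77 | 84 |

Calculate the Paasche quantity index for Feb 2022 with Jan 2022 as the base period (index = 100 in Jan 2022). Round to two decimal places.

Paasche quantity index uses current-period prices as weights.
ΣP(Feb 2022)·Q(Feb 2022) = 2.24×46 + 10.80×80 + 16.39×89 + 3.77×84 = 103.04 + 864 + 1458.71 + 316.68 = 2742.43
ΣP(Feb 2022)·Q(Jan 2022) = 2.24×59 + 10.80×106 + 16.39×76 + 3.77×73 = 132.16 + 1144.8 + 1245.64 + 275.21 = 2797.81
Index = 2742.43 / 2797.81 × 100 = 98.0206

98.02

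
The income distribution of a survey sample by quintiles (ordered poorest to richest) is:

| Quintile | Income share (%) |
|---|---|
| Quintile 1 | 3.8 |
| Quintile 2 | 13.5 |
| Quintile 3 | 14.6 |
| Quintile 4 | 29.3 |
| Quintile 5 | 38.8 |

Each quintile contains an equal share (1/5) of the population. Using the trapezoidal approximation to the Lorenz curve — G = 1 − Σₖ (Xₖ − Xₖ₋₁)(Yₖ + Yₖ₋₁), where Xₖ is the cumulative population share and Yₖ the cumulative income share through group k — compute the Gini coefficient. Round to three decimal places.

Cumulative income shares Yₖ: 0.0380, 0.1730, 0.3190, 0.6120, 1.0000
Σ (Xₖ−Xₖ₋₁)(Yₖ+Yₖ₋₁) = (1/5)(0.0380+0.0000) + (1/5)(0.1730+0.0380) + (1/5)(0.3190+0.1730) + (1/5)(0.6120+0.3190) + (1/5)(1.0000+0.6120)
  = 0.0076 + 0.0422 + 0.0984 + 0.1862 + 0.3224 = 0.6568
G = 1 − 0.6568 = 0.3432

0.343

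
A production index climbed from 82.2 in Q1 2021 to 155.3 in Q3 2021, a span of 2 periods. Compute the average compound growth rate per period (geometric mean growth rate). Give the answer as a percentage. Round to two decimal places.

37.45%

Growth factor = (155.3/82.2)^(1/2) = (1.889294)^(1/2) = 1.374516
Growth rate = 1.374516 − 1 = 0.374516 = 37.4516%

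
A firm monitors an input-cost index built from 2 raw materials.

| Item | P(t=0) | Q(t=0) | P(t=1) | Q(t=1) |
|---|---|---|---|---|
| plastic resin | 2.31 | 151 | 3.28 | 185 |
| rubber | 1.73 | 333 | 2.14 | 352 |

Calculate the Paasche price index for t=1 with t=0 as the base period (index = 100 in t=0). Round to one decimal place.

Paasche price index uses current-period quantities as weights.
ΣP(t=1)·Q(t=1) = 3.28×185 + 2.14×352 = 606.8 + 753.28 = 1360.08
ΣP(t=0)·Q(t=1) = 2.31×185 + 1.73×352 = 427.35 + 608.96 = 1036.31
Index = 1360.08 / 1036.31 × 100 = 131.2426

131.2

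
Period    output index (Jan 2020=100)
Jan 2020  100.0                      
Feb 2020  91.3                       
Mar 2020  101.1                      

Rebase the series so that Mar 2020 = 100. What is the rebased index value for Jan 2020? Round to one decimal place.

98.9

Rebased(Jan 2020) = 100.0 / 101.1 × 100 = 98.9120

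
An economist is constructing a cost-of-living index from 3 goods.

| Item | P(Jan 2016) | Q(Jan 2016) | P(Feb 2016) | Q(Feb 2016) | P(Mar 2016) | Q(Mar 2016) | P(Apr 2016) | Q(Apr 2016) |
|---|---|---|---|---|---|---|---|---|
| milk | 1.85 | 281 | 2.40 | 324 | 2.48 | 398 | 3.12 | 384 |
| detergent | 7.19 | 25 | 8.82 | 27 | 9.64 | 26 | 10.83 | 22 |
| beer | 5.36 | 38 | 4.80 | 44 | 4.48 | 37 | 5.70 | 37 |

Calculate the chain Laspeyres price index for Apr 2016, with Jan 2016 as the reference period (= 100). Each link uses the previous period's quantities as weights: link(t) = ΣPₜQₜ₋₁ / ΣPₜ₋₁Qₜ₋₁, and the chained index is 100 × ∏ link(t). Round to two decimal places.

Link Jan 2016→Feb 2016:
ΣP(Feb 2016)Q(Jan 2016) = 2.40×281 + 8.82×25 + 4.80×38 = 674.4 + 220.5 + 182.4 = 1077.3
ΣP(Jan 2016)Q(Jan 2016) = 1.85×281 + 7.19×25 + 5.36×38 = 519.85 + 179.75 + 203.68 = 903.28
link = 1077.3/903.28 = 1.192653
Link Feb 2016→Mar 2016:
ΣP(Mar 2016)Q(Feb 2016) = 2.48×324 + 9.64×27 + 4.48×44 = 803.52 + 260.28 + 197.12 = 1260.92
ΣP(Feb 2016)Q(Feb 2016) = 2.40×324 + 8.82×27 + 4.80×44 = 777.6 + 238.14 + 211.2 = 1226.94
link = 1260.92/1226.94 = 1.027695
Link Mar 2016→Apr 2016:
ΣP(Apr 2016)Q(Mar 2016) = 3.12×398 + 10.83×26 + 5.70×37 = 1241.76 + 281.58 + 210.9 = 1734.24
ΣP(Mar 2016)Q(Mar 2016) = 2.48×398 + 9.64×26 + 4.48×37 = 987.04 + 250.64 + 165.76 = 1403.44
link = 1734.24/1403.44 = 1.235707
Chained index = 100 × 1.192653 × 1.027695 × 1.235707 = 151.4586

151.46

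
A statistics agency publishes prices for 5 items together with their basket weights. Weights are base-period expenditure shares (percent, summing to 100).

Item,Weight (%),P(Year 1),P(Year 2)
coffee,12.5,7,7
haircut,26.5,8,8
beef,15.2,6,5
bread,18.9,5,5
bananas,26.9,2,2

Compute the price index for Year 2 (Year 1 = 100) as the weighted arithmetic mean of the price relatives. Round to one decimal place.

97.5

coffee: 12.5 × (7/7) = 12.5 × 1.000000 = 12.5000
haircut: 26.5 × (8/8) = 26.5 × 1.000000 = 26.5000
beef: 15.2 × (5/6) = 15.2 × 0.833333 = 12.6667
bread: 18.9 × (5/5) = 18.9 × 1.000000 = 18.9000
bananas: 26.9 × (2/2) = 26.9 × 1.000000 = 26.9000
Index = Σ wᵢ·(p₁ᵢ/p₀ᵢ) = 12.5000 + 26.5000 + 12.6667 + 18.9000 + 26.9000 = 97.4667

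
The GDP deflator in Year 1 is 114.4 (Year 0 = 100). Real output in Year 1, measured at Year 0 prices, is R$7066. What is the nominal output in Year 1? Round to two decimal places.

8083.50

Nominal = Real × (Index/100) = 7066 × (114.4/100)
        = 7066 × 1.144 = 8083.5040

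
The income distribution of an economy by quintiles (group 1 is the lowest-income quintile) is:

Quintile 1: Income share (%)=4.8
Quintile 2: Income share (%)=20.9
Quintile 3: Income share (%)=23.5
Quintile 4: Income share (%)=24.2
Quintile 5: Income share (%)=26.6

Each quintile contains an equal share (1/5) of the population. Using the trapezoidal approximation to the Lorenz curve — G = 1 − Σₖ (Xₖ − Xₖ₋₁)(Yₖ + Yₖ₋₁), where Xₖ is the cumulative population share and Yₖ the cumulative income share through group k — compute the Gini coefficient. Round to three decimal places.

Cumulative income shares Yₖ: 0.0480, 0.2570, 0.4920, 0.7340, 1.0000
Σ (Xₖ−Xₖ₋₁)(Yₖ+Yₖ₋₁) = (1/5)(0.0480+0.0000) + (1/5)(0.2570+0.0480) + (1/5)(0.4920+0.2570) + (1/5)(0.7340+0.4920) + (1/5)(1.0000+0.7340)
  = 0.0096 + 0.0610 + 0.1498 + 0.2452 + 0.3468 = 0.8124
G = 1 − 0.8124 = 0.1876

0.188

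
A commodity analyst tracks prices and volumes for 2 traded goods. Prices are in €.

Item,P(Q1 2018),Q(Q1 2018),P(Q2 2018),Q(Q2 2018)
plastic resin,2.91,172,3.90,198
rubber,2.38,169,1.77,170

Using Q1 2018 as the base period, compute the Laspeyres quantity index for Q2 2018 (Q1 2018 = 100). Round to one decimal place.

108.6

Laspeyres quantity index uses base-period prices as weights.
ΣP(Q1 2018)·Q(Q2 2018) = 2.91×198 + 2.38×170 = 576.18 + 404.6 = 980.78
ΣP(Q1 2018)·Q(Q1 2018) = 2.91×172 + 2.38×169 = 500.52 + 402.22 = 902.74
Index = 980.78 / 902.74 × 100 = 108.6448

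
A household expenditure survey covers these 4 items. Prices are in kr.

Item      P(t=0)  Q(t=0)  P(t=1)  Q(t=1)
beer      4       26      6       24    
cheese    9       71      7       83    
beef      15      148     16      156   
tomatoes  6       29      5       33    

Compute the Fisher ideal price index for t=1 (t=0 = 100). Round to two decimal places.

100.54

Laspeyres component (base-period weights):
ΣP(t=1)Q(t=0) = 6×26 + 7×71 + 16×148 + 5×29 = 156 + 497 + 2368 + 145 = 3166
ΣP(t=0)Q(t=0) = 4×26 + 9×71 + 15×148 + 6×29 = 104 + 639 + 2220 + 174 = 3137
L = 3166 / 3137 × 100 = 100.9245
Paasche component (current-period weights):
ΣP(t=1)Q(t=1) = 6×24 + 7×83 + 16×156 + 5×33 = 144 + 581 + 2496 + 165 = 3386
ΣP(t=0)Q(t=1) = 4×24 + 9×83 + 15×156 + 6×33 = 96 + 747 + 2340 + 198 = 3381
P = 3386 / 3381 × 100 = 100.1479
Fisher = √(L × P) = √(100.9245 × 100.1479) = 100.5354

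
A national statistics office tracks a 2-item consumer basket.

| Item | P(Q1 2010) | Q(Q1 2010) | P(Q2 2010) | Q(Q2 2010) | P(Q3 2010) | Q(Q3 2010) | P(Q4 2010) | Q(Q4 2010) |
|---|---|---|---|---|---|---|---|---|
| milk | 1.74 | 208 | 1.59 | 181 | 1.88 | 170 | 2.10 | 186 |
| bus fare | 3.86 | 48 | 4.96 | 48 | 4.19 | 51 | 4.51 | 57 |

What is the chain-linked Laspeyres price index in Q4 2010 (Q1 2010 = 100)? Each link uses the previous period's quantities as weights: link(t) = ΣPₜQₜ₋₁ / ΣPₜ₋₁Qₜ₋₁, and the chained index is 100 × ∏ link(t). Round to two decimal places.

Link Q1 2010→Q2 2010:
ΣP(Q2 2010)Q(Q1 2010) = 1.59×208 + 4.96×48 = 330.72 + 238.08 = 568.8
ΣP(Q1 2010)Q(Q1 2010) = 1.74×208 + 3.86×48 = 361.92 + 185.28 = 547.2
link = 568.8/547.2 = 1.039474
Link Q2 2010→Q3 2010:
ΣP(Q3 2010)Q(Q2 2010) = 1.88×181 + 4.19×48 = 340.28 + 201.12 = 541.4
ΣP(Q2 2010)Q(Q2 2010) = 1.59×181 + 4.96×48 = 287.79 + 238.08 = 525.87
link = 541.4/525.87 = 1.029532
Link Q3 2010→Q4 2010:
ΣP(Q4 2010)Q(Q3 2010) = 2.10×170 + 4.51×51 = 357 + 230.01 = 587.01
ΣP(Q3 2010)Q(Q3 2010) = 1.88×170 + 4.19×51 = 319.6 + 213.69 = 533.29
link = 587.01/533.29 = 1.100733
Chained index = 100 × 1.039474 × 1.029532 × 1.100733 = 117.7973

117.80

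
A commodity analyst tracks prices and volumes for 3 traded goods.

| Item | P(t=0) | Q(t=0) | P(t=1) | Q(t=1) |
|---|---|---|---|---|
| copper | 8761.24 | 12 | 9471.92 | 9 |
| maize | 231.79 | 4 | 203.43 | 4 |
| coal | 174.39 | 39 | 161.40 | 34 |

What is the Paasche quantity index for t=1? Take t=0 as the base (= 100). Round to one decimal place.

75.8

Paasche quantity index uses current-period prices as weights.
ΣP(t=1)·Q(t=1) = 9471.92×9 + 203.43×4 + 161.40×34 = 85247.28 + 813.72 + 5487.6 = 91548.6
ΣP(t=1)·Q(t=0) = 9471.92×12 + 203.43×4 + 161.40×39 = 113663.04 + 813.72 + 6294.6 = 120771.36
Index = 91548.6 / 120771.36 × 100 = 75.8032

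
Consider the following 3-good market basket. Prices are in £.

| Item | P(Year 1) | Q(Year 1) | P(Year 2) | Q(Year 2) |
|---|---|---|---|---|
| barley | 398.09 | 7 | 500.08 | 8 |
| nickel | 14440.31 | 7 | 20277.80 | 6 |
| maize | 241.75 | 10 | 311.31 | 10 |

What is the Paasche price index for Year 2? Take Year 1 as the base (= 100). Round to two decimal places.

Paasche price index uses current-period quantities as weights.
ΣP(Year 2)·Q(Year 2) = 500.08×8 + 20277.80×6 + 311.31×10 = 4000.64 + 121666.8 + 3113.1 = 128780.54
ΣP(Year 1)·Q(Year 2) = 398.09×8 + 14440.31×6 + 241.75×10 = 3184.72 + 86641.86 + 2417.5 = 92244.08
Index = 128780.54 / 92244.08 × 100 = 139.6085

139.61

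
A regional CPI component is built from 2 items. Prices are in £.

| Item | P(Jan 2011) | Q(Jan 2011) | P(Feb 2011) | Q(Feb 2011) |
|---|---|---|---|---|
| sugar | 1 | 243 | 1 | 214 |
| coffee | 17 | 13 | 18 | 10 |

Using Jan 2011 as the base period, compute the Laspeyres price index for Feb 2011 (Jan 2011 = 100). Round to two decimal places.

102.80

Laspeyres price index uses base-period quantities as weights.
ΣP(Feb 2011)·Q(Jan 2011) = 1×243 + 18×13 = 243 + 234 = 477
ΣP(Jan 2011)·Q(Jan 2011) = 1×243 + 17×13 = 243 + 221 = 464
Index = 477 / 464 × 100 = 102.8017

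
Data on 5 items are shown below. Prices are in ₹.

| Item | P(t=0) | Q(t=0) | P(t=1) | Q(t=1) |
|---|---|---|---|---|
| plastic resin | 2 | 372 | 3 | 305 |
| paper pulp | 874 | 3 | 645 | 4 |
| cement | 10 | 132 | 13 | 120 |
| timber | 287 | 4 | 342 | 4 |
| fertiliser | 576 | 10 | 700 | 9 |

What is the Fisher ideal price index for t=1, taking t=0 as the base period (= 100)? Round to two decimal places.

111.29

Laspeyres component (base-period weights):
ΣP(t=1)Q(t=0) = 3×372 + 645×3 + 13×132 + 342×4 + 700×10 = 1116 + 1935 + 1716 + 1368 + 7000 = 13135
ΣP(t=0)Q(t=0) = 2×372 + 874×3 + 10×132 + 287×4 + 576×10 = 744 + 2622 + 1320 + 1148 + 5760 = 11594
L = 13135 / 11594 × 100 = 113.2914
Paasche component (current-period weights):
ΣP(t=1)Q(t=1) = 3×305 + 645×4 + 13×120 + 342×4 + 700×9 = 915 + 2580 + 1560 + 1368 + 6300 = 12723
ΣP(t=0)Q(t=1) = 2×305 + 874×4 + 10×120 + 287×4 + 576×9 = 610 + 3496 + 1200 + 1148 + 5184 = 11638
P = 12723 / 11638 × 100 = 109.3229
Fisher = √(L × P) = √(113.2914 × 109.3229) = 111.2894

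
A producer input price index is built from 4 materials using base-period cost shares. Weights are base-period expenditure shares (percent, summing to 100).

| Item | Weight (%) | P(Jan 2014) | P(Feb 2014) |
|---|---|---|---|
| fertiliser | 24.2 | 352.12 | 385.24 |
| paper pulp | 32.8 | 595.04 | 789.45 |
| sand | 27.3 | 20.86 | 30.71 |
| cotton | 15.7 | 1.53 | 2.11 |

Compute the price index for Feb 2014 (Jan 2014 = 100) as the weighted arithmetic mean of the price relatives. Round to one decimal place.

131.8

fertiliser: 24.2 × (385.24/352.12) = 24.2 × 1.094059 = 26.4762
paper pulp: 32.8 × (789.45/595.04) = 32.8 × 1.326718 = 43.5163
sand: 27.3 × (30.71/20.86) = 27.3 × 1.472196 = 40.1909
cotton: 15.7 × (2.11/1.53) = 15.7 × 1.379085 = 21.6516
Index = Σ wᵢ·(p₁ᵢ/p₀ᵢ) = 26.4762 + 43.5163 + 40.1909 + 21.6516 = 131.8351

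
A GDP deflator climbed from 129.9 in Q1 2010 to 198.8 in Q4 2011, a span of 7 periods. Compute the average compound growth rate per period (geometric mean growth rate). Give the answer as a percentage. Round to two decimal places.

6.27%

Growth factor = (198.8/129.9)^(1/7) = (1.530408)^(1/7) = 1.062676
Growth rate = 1.062676 − 1 = 0.062676 = 6.2676%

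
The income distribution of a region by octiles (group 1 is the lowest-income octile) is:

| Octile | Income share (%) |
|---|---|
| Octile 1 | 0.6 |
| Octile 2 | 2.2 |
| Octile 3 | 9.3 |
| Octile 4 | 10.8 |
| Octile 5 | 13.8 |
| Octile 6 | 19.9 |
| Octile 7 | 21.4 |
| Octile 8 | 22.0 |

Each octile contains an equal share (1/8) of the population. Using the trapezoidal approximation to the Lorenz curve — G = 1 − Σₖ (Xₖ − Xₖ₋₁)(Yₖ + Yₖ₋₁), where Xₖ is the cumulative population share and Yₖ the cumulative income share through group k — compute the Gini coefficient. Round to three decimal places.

Cumulative income shares Yₖ: 0.0060, 0.0280, 0.1210, 0.2290, 0.3670, 0.5660, 0.7800, 1.0000
Σ (Xₖ−Xₖ₋₁)(Yₖ+Yₖ₋₁) = (1/8)(0.0060+0.0000) + (1/8)(0.0280+0.0060) + (1/8)(0.1210+0.0280) + (1/8)(0.2290+0.1210) + (1/8)(0.3670+0.2290) + (1/8)(0.5660+0.3670) + (1/8)(0.7800+0.5660) + (1/8)(1.0000+0.7800)
  = 0.0008 + 0.0043 + 0.0186 + 0.0438 + 0.0745 + 0.1166 + 0.1683 + 0.2225 = 0.6492
G = 1 − 0.6492 = 0.3508

0.351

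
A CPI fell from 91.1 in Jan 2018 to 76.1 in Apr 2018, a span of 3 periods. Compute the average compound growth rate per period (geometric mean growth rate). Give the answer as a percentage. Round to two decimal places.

Growth factor = (76.1/91.1)^(1/3) = (0.835346)^(1/3) = 0.941793
Growth rate = 0.941793 − 1 = -0.058207 = -5.8207%

-5.82%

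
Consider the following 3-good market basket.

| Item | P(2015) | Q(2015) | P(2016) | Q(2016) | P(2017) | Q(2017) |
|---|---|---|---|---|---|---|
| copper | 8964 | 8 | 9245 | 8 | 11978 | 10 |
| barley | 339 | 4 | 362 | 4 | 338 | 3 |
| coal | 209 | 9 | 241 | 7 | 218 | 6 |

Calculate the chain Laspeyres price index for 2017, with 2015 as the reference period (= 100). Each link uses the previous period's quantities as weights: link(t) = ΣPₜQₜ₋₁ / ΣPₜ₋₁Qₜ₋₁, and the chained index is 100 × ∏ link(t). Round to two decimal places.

Link 2015→2016:
ΣP(2016)Q(2015) = 9245×8 + 362×4 + 241×9 = 73960 + 1448 + 2169 = 77577
ΣP(2015)Q(2015) = 8964×8 + 339×4 + 209×9 = 71712 + 1356 + 1881 = 74949
link = 77577/74949 = 1.035064
Link 2016→2017:
ΣP(2017)Q(2016) = 11978×8 + 338×4 + 218×7 = 95824 + 1352 + 1526 = 98702
ΣP(2016)Q(2016) = 9245×8 + 362×4 + 241×7 = 73960 + 1448 + 1687 = 77095
link = 98702/77095 = 1.280265
Chained index = 100 × 1.035064 × 1.280265 = 132.5156

132.52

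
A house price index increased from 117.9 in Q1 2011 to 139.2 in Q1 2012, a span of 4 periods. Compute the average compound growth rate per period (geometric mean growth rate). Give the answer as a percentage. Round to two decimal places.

4.24%

Growth factor = (139.2/117.9)^(1/4) = (1.180662)^(1/4) = 1.042393
Growth rate = 1.042393 − 1 = 0.042393 = 4.2393%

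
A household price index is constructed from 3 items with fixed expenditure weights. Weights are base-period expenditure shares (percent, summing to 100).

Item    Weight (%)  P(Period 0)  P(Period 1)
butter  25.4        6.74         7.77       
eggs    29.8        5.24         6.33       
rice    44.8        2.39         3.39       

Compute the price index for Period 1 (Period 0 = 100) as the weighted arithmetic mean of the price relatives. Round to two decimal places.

butter: 25.4 × (7.77/6.74) = 25.4 × 1.152819 = 29.2816
eggs: 29.8 × (6.33/5.24) = 29.8 × 1.208015 = 35.9989
rice: 44.8 × (3.39/2.39) = 44.8 × 1.418410 = 63.5448
Index = Σ wᵢ·(p₁ᵢ/p₀ᵢ) = 29.2816 + 35.9989 + 63.5448 = 128.8252

128.83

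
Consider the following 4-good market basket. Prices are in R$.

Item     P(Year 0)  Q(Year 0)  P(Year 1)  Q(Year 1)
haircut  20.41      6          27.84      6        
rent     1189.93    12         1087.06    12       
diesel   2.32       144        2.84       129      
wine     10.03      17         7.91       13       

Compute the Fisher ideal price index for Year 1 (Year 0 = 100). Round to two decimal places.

92.26

Laspeyres component (base-period weights):
ΣP(Year 1)Q(Year 0) = 27.84×6 + 1087.06×12 + 2.84×144 + 7.91×17 = 167.04 + 13044.72 + 408.96 + 134.47 = 13755.19
ΣP(Year 0)Q(Year 0) = 20.41×6 + 1189.93×12 + 2.32×144 + 10.03×17 = 122.46 + 14279.16 + 334.08 + 170.51 = 14906.21
L = 13755.19 / 14906.21 × 100 = 92.2783
Paasche component (current-period weights):
ΣP(Year 1)Q(Year 1) = 27.84×6 + 1087.06×12 + 2.84×129 + 7.91×13 = 167.04 + 13044.72 + 366.36 + 102.83 = 13680.95
ΣP(Year 0)Q(Year 1) = 20.41×6 + 1189.93×12 + 2.32×129 + 10.03×13 = 122.46 + 14279.16 + 299.28 + 130.39 = 14831.29
P = 13680.95 / 14831.29 × 100 = 92.2438
Fisher = √(L × P) = √(92.2783 × 92.2438) = 92.2610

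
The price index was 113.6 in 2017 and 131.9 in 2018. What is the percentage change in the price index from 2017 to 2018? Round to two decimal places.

16.11%

Change = (131.9 − 113.6) / 113.6 × 100
       = 18.3 / 113.6 × 100 = 16.1092%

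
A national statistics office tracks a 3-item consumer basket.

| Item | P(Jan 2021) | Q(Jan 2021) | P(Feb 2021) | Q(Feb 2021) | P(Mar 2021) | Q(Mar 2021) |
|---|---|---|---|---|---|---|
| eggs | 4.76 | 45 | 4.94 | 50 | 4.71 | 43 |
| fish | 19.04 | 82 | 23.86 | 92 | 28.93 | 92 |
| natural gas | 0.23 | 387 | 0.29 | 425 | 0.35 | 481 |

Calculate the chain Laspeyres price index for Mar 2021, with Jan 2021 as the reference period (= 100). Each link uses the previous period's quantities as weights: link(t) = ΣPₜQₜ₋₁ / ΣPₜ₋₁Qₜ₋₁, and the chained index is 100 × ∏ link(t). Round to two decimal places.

Link Jan 2021→Feb 2021:
ΣP(Feb 2021)Q(Jan 2021) = 4.94×45 + 23.86×82 + 0.29×387 = 222.3 + 1956.52 + 112.23 = 2291.05
ΣP(Jan 2021)Q(Jan 2021) = 4.76×45 + 19.04×82 + 0.23×387 = 214.2 + 1561.28 + 89.01 = 1864.49
link = 2291.05/1864.49 = 1.228781
Link Feb 2021→Mar 2021:
ΣP(Mar 2021)Q(Feb 2021) = 4.71×50 + 28.93×92 + 0.35×425 = 235.5 + 2661.56 + 148.75 = 3045.81
ΣP(Feb 2021)Q(Feb 2021) = 4.94×50 + 23.86×92 + 0.29×425 = 247 + 2195.12 + 123.25 = 2565.37
link = 3045.81/2565.37 = 1.187279
Chained index = 100 × 1.228781 × 1.187279 = 145.8906

145.89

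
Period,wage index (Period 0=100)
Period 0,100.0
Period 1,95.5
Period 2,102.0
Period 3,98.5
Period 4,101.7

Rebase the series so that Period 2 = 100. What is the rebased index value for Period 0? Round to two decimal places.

Rebased(Period 0) = 100.0 / 102.0 × 100 = 98.0392

98.04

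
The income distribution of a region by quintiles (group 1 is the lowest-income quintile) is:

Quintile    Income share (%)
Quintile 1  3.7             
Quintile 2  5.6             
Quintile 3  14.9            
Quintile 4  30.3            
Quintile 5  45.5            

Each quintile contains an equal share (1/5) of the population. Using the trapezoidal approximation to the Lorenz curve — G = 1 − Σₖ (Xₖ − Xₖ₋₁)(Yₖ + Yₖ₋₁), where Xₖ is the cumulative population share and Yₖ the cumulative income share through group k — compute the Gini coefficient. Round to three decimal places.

0.433

Cumulative income shares Yₖ: 0.0370, 0.0930, 0.2420, 0.5450, 1.0000
Σ (Xₖ−Xₖ₋₁)(Yₖ+Yₖ₋₁) = (1/5)(0.0370+0.0000) + (1/5)(0.0930+0.0370) + (1/5)(0.2420+0.0930) + (1/5)(0.5450+0.2420) + (1/5)(1.0000+0.5450)
  = 0.0074 + 0.0260 + 0.0670 + 0.1574 + 0.3090 = 0.5668
G = 1 − 0.5668 = 0.4332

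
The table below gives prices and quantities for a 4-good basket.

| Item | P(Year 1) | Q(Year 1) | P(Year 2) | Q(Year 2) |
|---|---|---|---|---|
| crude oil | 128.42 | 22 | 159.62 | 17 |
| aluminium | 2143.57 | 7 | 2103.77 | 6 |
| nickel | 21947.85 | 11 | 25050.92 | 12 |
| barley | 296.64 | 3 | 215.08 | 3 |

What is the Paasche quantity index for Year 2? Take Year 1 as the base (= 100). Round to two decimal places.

Paasche quantity index uses current-period prices as weights.
ΣP(Year 2)·Q(Year 2) = 159.62×17 + 2103.77×6 + 25050.92×12 + 215.08×3 = 2713.54 + 12622.62 + 300611.04 + 645.24 = 316592.44
ΣP(Year 2)·Q(Year 1) = 159.62×22 + 2103.77×7 + 25050.92×11 + 215.08×3 = 3511.64 + 14726.39 + 275560.12 + 645.24 = 294443.39
Index = 316592.44 / 294443.39 × 100 = 107.5223

107.52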